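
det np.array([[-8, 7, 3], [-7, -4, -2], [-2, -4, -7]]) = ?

-415

Expand along column 1:
  + (-8) · |-4 -2; -4 -7| = (-8)·(28 − 8) = -160
  − (-7) · |7 3; -4 -7| = −(-7)·(-49 − (-12)) = -259
  + (-2) · |7 3; -4 -2| = (-2)·(-14 − (-12)) = 4
Sum: (-160) + (-259) + (4) = -415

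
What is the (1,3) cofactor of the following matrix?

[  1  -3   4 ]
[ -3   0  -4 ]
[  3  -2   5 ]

Delete row 1 and column 3; the remaining 2×2 submatrix is [-3 0; 3 -2].
Its determinant is (-3)·(-2) − 0·3 = 6.
The cofactor carries sign (−1)^(1+3) = +1, so C_{1,3} = +(6) = 6.

The cofactor is 6.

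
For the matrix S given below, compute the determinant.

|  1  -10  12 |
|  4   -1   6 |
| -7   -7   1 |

Expand along column 1:
  + 1 · |-1 6; -7 1| = 1·(-1 − (-42)) = 41
  − 4 · |-10 12; -7 1| = −4·(-10 − (-84)) = -296
  + (-7) · |-10 12; -1 6| = (-7)·(-60 − (-12)) = 336
Sum: (41) + (-296) + (336) = 81

|S| = 81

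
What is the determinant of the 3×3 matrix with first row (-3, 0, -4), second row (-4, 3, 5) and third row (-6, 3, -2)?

Expand along column 2:
  + 3 · |-3 -4; -6 -2| = 3·(6 − 24) = -54
  − 3 · |-3 -4; -4 5| = −3·(-15 − 16) = 93
Sum: (-54) + (93) = 39

39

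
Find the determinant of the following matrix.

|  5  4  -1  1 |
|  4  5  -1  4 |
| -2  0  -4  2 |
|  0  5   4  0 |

356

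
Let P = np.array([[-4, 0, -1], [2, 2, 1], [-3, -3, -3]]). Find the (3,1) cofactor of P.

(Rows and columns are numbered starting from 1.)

The cofactor is 2.

Delete row 3 and column 1; the remaining 2×2 submatrix is [0 -1; 2 1].
Its determinant is 0·1 − (-1)·2 = 2.
The cofactor carries sign (−1)^(3+1) = +1, so C_{3,1} = +(2) = 2.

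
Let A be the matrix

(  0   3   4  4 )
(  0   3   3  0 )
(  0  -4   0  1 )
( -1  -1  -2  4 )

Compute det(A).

45

Expand along column 1 (it has 3 zeros):
  − (-1) · M_41   where M_41 = det([3 4 4; 3 3 0; -4 0 1]) = 45
det = (-1)·(-1)·(45) = 45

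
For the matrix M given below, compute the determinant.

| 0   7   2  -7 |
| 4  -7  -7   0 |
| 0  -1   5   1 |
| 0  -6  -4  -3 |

det(M) = 1332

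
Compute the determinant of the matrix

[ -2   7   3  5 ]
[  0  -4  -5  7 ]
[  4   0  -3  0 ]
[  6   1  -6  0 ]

Expand along row 3 (it has 2 zeros):
  + (4) · M_31   where M_31 = det([7 3 5; -4 -5 7; 1 -6 0]) = 460
  + (-3) · M_33   where M_33 = det([-2 7 5; 0 -4 7; 6 1 0]) = 428
det = (+1)·(4)·(460) + (+1)·(-3)·(428) = 556

The determinant is 556.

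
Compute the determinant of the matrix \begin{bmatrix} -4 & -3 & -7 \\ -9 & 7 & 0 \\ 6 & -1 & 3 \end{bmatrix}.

Expand along column 3:
  + (-7) · |-9 7; 6 -1| = (-7)·(9 − 42) = 231
  + 3 · |-4 -3; -9 7| = 3·(-28 − 27) = -165
Sum: (231) + (-165) = 66

66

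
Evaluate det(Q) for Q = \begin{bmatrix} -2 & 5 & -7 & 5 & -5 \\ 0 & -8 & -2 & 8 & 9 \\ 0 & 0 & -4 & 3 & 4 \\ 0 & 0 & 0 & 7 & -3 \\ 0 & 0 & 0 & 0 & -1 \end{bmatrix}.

Q is upper triangular, so det(Q) is the product of the diagonal entries:
det = (-2) · (-8) · (-4) · (7) · (-1) = 448

|Q| = 448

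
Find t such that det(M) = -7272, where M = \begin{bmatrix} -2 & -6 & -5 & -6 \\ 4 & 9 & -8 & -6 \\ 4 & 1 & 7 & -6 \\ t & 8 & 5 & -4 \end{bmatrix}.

Expanding along the column containing t, det(M) is linear in t: det(M) = (1206)·t + (-7272).
Set (1206)·t + (-7272) = -7272  ⇒  (1206)·t = 0  ⇒  t = 0.

t = 0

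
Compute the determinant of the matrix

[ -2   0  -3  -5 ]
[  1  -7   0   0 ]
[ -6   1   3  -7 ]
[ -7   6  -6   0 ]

Expand along row 2 (it has 2 zeros):
  − (1) · M_21   where M_21 = det([0 -3 -5; 1 3 -7; 6 -6 0]) = 246
  + (-7) · M_22   where M_22 = det([-2 -3 -5; -6 3 -7; -7 -6 0]) = -348
det = (-1)·(1)·(246) + (+1)·(-7)·(-348) = 2190

2190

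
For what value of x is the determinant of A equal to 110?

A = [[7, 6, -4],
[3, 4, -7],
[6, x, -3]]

8

Expanding along the column containing x, det(A) is linear in x: det(A) = (37)·x + (-186).
Set (37)·x + (-186) = 110  ⇒  (37)·x = 296  ⇒  x = 8.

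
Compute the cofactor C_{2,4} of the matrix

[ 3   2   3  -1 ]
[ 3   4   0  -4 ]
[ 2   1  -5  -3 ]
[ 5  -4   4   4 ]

Delete row 2 and column 4; the remaining 3×3 submatrix is [3 2 3; 2 1 -5; 5 -4 4].
Its determinant is -153.
The cofactor carries sign (−1)^(2+4) = +1, so C_{2,4} = +(-153) = -153.

-153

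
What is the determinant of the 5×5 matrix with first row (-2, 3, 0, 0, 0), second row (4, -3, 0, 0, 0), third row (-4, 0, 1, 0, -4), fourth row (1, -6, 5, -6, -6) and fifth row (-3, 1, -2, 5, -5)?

-48

The matrix is block lower-triangular with a 2×2 block and a 3×3 block on the diagonal, so its determinant equals the product of the determinants of the diagonal blocks.
det of the 2×2 block = -6
det of the 3×3 block = 8
det = (-6)·(8) = -48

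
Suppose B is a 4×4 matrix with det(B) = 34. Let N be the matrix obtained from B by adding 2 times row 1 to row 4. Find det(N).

34

Adding a multiple of one row to another leaves the determinant unchanged.
det(N) = (1)·(34) = 34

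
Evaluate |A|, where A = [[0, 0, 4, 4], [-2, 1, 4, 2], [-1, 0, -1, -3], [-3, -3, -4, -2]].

Expand along row 1 (it has 2 zeros):
  + (4) · M_13   where M_13 = det([-2 1 2; -1 0 -3; -3 -3 -2]) = 31
  − (4) · M_14   where M_14 = det([-2 1 4; -1 0 -1; -3 -3 -4]) = 17
det = (+1)·(4)·(31) + (-1)·(4)·(17) = 56

det(A) = 56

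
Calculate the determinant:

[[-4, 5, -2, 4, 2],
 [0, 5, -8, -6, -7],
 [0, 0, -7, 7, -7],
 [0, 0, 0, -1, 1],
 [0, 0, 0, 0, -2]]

The matrix is upper triangular, so the determinant is the product of the diagonal entries:
det = (-4) · (5) · (-7) · (-1) · (-2) = 280

The determinant is 280.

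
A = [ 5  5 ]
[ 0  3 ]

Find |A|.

15

det(A) = 5·3 − 5·0 = 15 − 0 = 15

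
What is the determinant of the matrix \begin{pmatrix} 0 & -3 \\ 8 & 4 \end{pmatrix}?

det = 0·4 − (-3)·8 = 0 − (-24) = 24

24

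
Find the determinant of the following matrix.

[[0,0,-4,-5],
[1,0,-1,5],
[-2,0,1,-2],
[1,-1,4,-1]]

-37

Expand along column 2 (it has 3 zeros):
  + (-1) · M_42   where M_42 = det([0 -4 -5; 1 -1 5; -2 1 -2]) = 37
det = (+1)·(-1)·(37) = -37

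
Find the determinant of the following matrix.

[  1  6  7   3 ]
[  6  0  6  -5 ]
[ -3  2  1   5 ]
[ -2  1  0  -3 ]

Expand along row 2 (it has 1 zero):
  − (6) · M_21   where M_21 = det([6 7 3; 2 1 5; 1 0 -3]) = 56
  − (6) · M_23   where M_23 = det([1 6 3; -3 2 5; -2 1 -3]) = -122
  + (-5) · M_24   where M_24 = det([1 6 7; -3 2 1; -2 1 0]) = -6
det = (-1)·(6)·(56) + (-1)·(6)·(-122) + (+1)·(-5)·(-6) = 426

The determinant is 426.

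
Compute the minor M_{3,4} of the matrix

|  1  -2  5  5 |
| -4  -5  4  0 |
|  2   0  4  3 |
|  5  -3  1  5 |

The minor is 144.

Delete row 3 and column 4; the remaining 3×3 submatrix is [1 -2 5; -4 -5 4; 5 -3 1].
Its determinant is 144.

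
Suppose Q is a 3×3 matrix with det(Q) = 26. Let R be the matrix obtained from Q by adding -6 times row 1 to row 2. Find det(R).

26

Adding a multiple of one row to another leaves the determinant unchanged.
det(R) = (1)·(26) = 26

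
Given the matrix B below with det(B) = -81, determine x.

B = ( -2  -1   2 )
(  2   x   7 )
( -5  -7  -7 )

1

Expanding along the column containing x, det(B) is linear in x: det(B) = (24)·x + (-105).
Set (24)·x + (-105) = -81  ⇒  (24)·x = 24  ⇒  x = 1.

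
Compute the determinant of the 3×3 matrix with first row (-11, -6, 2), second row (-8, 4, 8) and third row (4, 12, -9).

1468

Expand along row 1:
  + (-11) · |4 8; 12 -9| = (-11)·(-36 − 96) = 1452
  − (-6) · |-8 8; 4 -9| = −(-6)·(72 − 32) = 240
  + 2 · |-8 4; 4 12| = 2·(-96 − 16) = -224
Sum: (1452) + (240) + (-224) = 1468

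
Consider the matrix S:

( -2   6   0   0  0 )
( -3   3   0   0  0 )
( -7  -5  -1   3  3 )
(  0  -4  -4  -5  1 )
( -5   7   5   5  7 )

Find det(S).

1848

S is block lower-triangular with a 2×2 block and a 3×3 block on the diagonal, so its determinant equals the product of the determinants of the diagonal blocks.
det of the 2×2 block = 12
det of the 3×3 block = 154
det = (12)·(154) = 1848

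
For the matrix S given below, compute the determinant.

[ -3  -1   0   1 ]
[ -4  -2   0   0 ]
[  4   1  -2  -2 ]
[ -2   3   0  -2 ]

Expand along column 3 (it has 3 zeros):
  + (-2) · M_33   where M_33 = det([-3 -1 1; -4 -2 0; -2 3 -2]) = -20
det = (+1)·(-2)·(-20) = 40

40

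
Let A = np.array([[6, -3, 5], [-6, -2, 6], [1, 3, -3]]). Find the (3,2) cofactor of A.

Delete row 3 and column 2; the remaining 2×2 submatrix is [6 5; -6 6].
Its determinant is 6·6 − 5·(-6) = 66.
The cofactor carries sign (−1)^(3+2) = −1, so C_{3,2} = −(66) = -66.

-66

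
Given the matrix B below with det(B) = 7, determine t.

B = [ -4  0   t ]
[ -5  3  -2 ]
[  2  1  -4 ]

3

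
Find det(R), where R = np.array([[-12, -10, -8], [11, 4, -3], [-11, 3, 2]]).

Expand along column 1:
  + (-12) · |4 -3; 3 2| = (-12)·(8 − (-9)) = -204
  − 11 · |-10 -8; 3 2| = −11·(-20 − (-24)) = -44
  + (-11) · |-10 -8; 4 -3| = (-11)·(30 − (-32)) = -682
Sum: (-204) + (-44) + (-682) = -930

det(R) = -930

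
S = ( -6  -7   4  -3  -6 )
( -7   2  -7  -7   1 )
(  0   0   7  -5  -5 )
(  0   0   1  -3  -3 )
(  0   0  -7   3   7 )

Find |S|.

S is block upper-triangular with a 2×2 block and a 3×3 block on the diagonal, so its determinant equals the product of the determinants of the diagonal blocks.
det of the 2×2 block = -61
det of the 3×3 block = -64
det = (-61)·(-64) = 3904

det(S) = 3904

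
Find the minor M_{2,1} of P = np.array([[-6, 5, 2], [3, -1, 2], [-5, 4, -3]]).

-23

Delete row 2 and column 1; the remaining 2×2 submatrix is [5 2; 4 -3].
Its determinant is 5·(-3) − 2·4 = -23.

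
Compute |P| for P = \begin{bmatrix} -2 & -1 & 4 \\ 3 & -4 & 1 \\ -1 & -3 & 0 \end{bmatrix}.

-57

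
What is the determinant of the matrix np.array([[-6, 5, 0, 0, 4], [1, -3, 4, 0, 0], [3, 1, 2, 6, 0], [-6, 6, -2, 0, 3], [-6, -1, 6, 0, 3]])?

Expand along column 4 (it has 4 zeros):
  − (6) · M_34   where M_34 = det([-6 5 0 4; 1 -3 4 0; -6 6 -2 3; -6 -1 6 3]) = -40
det = (-1)·(6)·(-40) = 240

240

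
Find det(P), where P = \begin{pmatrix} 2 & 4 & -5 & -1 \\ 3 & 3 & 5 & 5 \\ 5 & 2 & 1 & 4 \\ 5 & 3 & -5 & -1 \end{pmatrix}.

Expand along row 1:
  + (2) · M_11   where M_11 = det([3 5 5; 2 1 4; 3 -5 -1]) = 62
  − (4) · M_12   where M_12 = det([3 5 5; 5 1 4; 5 -5 -1]) = 32
  + (-5) · M_13   where M_13 = det([3 3 5; 5 2 4; 5 3 -1]) = 58
  − (-1) · M_14   where M_14 = det([3 3 5; 5 2 1; 5 3 -5]) = 76
det = (+1)·(2)·(62) + (-1)·(4)·(32) + (+1)·(-5)·(58) + (-1)·(-1)·(76) = -218

-218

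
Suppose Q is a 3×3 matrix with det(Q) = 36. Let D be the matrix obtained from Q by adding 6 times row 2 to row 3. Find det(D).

Adding a multiple of one row to another leaves the determinant unchanged.
det(D) = (1)·(36) = 36

The determinant is 36.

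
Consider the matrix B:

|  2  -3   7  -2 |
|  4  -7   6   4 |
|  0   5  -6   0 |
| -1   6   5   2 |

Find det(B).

Expand along row 3 (it has 2 zeros):
  − (5) · M_32   where M_32 = det([2 7 -2; 4 6 4; -1 5 2]) = -152
  + (-6) · M_33   where M_33 = det([2 -3 -2; 4 -7 4; -1 6 2]) = -74
det = (-1)·(5)·(-152) + (+1)·(-6)·(-74) = 1204

1204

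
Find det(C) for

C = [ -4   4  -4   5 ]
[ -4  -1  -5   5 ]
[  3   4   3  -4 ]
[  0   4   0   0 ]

The determinant is -4.

Expand along row 4 (it has 3 zeros):
  + (4) · M_42   where M_42 = det([-4 -4 5; -4 -5 5; 3 3 -4]) = -1
det = (+1)·(4)·(-1) = -4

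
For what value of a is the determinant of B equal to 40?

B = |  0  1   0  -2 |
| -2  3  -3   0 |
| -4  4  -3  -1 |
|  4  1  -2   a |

Expanding along the column containing a, det(B) is linear in a: det(B) = (6)·a + (4).
Set (6)·a + (4) = 40  ⇒  (6)·a = 36  ⇒  a = 6.

6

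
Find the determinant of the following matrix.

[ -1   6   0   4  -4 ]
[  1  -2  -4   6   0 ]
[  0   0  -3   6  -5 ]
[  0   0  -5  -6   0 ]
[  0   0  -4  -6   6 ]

The determinant is -1032.

The matrix is block upper-triangular with a 2×2 block and a 3×3 block on the diagonal, so its determinant equals the product of the determinants of the diagonal blocks.
det of the 2×2 block = -4
det of the 3×3 block = 258
det = (-4)·(258) = -1032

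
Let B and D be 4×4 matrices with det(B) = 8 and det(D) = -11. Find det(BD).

det(BD) = -88

det(BD) = det(B)·det(D) = (8)·(-11) = -88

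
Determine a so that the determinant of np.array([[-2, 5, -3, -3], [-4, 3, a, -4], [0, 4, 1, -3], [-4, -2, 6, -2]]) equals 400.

Expanding along the column containing a, det(M) is linear in a: det(M) = (-40)·a + (80).
Set (-40)·a + (80) = 400  ⇒  (-40)·a = 320  ⇒  a = -8.

a = -8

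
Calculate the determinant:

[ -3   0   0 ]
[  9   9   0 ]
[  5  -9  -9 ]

The determinant is 243.

The matrix is lower triangular, so the determinant is the product of the diagonal entries:
det = (-3) · (9) · (-9) = 243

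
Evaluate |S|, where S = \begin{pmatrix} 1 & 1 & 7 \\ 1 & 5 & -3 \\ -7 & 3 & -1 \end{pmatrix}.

Expand along column 1:
  + 1 · |5 -3; 3 -1| = 1·(-5 − (-9)) = 4
  − 1 · |1 7; 3 -1| = −1·(-1 − 21) = 22
  + (-7) · |1 7; 5 -3| = (-7)·(-3 − 35) = 266
Sum: (4) + (22) + (266) = 292

det(S) = 292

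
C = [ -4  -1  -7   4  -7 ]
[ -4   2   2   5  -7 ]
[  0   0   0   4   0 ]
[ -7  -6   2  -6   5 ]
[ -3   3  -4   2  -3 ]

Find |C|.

det(C) = 11196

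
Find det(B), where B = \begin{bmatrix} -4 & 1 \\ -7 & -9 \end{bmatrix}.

det(B) = (-4)·(-9) − 1·(-7) = 36 − (-7) = 43

43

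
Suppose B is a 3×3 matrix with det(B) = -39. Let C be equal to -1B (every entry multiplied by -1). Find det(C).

For a 3×3 matrix, det(-1B) = (-1)^3·det(B) = -1·det(B).
det(C) = (-1)·(-39) = 39

|C| = 39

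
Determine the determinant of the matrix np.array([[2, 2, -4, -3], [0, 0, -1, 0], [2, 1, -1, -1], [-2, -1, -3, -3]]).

8

Expand along row 2 (it has 3 zeros):
  − (-1) · M_23   where M_23 = det([2 2 -3; 2 1 -1; -2 -1 -3]) = 8
det = (-1)·(-1)·(8) = 8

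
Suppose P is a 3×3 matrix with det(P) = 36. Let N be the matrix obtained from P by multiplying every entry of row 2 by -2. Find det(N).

-72

Scaling one row by -2 multiplies the determinant by -2.
det(N) = (-2)·(36) = -72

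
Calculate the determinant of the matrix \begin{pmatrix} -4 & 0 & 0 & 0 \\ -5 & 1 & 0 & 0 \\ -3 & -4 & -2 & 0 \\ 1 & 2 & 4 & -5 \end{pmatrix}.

The determinant is -40.

The matrix is lower triangular, so the determinant is the product of the diagonal entries:
det = (-4) · (1) · (-2) · (-5) = -40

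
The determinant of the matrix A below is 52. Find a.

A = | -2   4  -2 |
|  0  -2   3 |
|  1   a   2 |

6

Expanding along the column containing a, det(A) is linear in a: det(A) = (6)·a + (16).
Set (6)·a + (16) = 52  ⇒  (6)·a = 36  ⇒  a = 6.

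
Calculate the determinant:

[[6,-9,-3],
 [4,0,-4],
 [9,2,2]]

420

Expand along row 2:
  − 4 · |-9 -3; 2 2| = −4·(-18 − (-6)) = 48
  − (-4) · |6 -9; 9 2| = −(-4)·(12 − (-81)) = 372
Sum: (48) + (372) = 420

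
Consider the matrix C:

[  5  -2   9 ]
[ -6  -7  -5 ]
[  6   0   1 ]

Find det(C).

Expand along column 2:
  − (-2) · |-6 -5; 6 1| = −(-2)·(-6 − (-30)) = 48
  + (-7) · |5 9; 6 1| = (-7)·(5 − 54) = 343
Sum: (48) + (343) = 391

det(C) = 391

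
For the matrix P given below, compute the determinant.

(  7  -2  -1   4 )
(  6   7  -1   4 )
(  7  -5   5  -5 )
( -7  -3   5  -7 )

Expand along row 1:
  + (7) · M_11   where M_11 = det([7 -1 4; -5 5 -5; -3 5 -7]) = -90
  − (-2) · M_12   where M_12 = det([6 -1 4; 7 5 -5; -7 5 -7]) = 136
  + (-1) · M_13   where M_13 = det([6 7 4; 7 -5 -5; -7 -3 -7]) = 484
  − (4) · M_14   where M_14 = det([6 7 -1; 7 -5 5; -7 -3 5]) = -494
det = (+1)·(7)·(-90) + (-1)·(-2)·(136) + (+1)·(-1)·(484) + (-1)·(4)·(-494) = 1134

1134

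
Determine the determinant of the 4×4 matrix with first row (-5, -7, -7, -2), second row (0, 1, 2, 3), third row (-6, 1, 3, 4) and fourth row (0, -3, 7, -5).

-1269

Expand along column 1 (it has 2 zeros):
  + (-5) · M_11   where M_11 = det([1 2 3; 1 3 4; -3 7 -5]) = -9
  + (-6) · M_31   where M_31 = det([-7 -7 -2; 1 2 3; -3 7 -5]) = 219
det = (+1)·(-5)·(-9) + (+1)·(-6)·(219) = -1269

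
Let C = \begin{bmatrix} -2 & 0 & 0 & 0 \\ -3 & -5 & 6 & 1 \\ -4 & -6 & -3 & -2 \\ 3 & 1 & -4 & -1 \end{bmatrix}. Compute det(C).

|C| = -8

Expand along row 1 (it has 3 zeros):
  + (-2) · M_11   where M_11 = det([-5 6 1; -6 -3 -2; 1 -4 -1]) = 4
det = (+1)·(-2)·(4) = -8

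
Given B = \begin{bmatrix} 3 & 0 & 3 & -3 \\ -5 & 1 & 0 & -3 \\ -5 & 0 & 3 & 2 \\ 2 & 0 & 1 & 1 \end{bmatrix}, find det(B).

det(B) = 63

Expand along column 2 (it has 3 zeros):
  + (1) · M_22   where M_22 = det([3 3 -3; -5 3 2; 2 1 1]) = 63
det = (+1)·(1)·(63) = 63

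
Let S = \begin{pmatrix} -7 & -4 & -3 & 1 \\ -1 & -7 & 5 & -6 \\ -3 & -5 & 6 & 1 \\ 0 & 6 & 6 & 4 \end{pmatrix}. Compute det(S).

|S| = -2200

Expand along row 4 (it has 1 zero):
  + (6) · M_42   where M_42 = det([-7 -3 1; -1 5 -6; -3 6 1]) = -335
  − (6) · M_43   where M_43 = det([-7 -4 1; -1 -7 -6; -3 -5 1]) = 167
  + (4) · M_44   where M_44 = det([-7 -4 -3; -1 -7 5; -3 -5 6]) = 203
det = (+1)·(6)·(-335) + (-1)·(6)·(167) + (+1)·(4)·(203) = -2200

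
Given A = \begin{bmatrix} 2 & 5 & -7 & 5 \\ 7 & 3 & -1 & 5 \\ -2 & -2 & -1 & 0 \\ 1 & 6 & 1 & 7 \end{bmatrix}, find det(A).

Expand along row 3 (it has 1 zero):
  + (-2) · M_31   where M_31 = det([5 -7 5; 3 -1 5; 6 1 7]) = -78
  − (-2) · M_32   where M_32 = det([2 -7 5; 7 -1 5; 1 1 7]) = 324
  + (-1) · M_33   where M_33 = det([2 5 5; 7 3 5; 1 6 7]) = -43
det = (+1)·(-2)·(-78) + (-1)·(-2)·(324) + (+1)·(-1)·(-43) = 847

847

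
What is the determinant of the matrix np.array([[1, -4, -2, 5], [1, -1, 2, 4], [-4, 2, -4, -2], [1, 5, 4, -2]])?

160

Expand along row 1:
  + (1) · M_11   where M_11 = det([-1 2 4; 2 -4 -2; 5 4 -2]) = 84
  − (-4) · M_12   where M_12 = det([1 2 4; -4 -4 -2; 1 4 -2]) = -52
  + (-2) · M_13   where M_13 = det([1 -1 4; -4 2 -2; 1 5 -2]) = -72
  − (5) · M_14   where M_14 = det([1 -1 2; -4 2 -4; 1 5 4]) = -28
det = (+1)·(1)·(84) + (-1)·(-4)·(-52) + (+1)·(-2)·(-72) + (-1)·(5)·(-28) = 160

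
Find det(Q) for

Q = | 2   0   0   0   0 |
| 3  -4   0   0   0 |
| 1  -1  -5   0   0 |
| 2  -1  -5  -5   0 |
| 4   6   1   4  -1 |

Q is lower triangular, so det(Q) is the product of the diagonal entries:
det = (2) · (-4) · (-5) · (-5) · (-1) = 200

det(Q) = 200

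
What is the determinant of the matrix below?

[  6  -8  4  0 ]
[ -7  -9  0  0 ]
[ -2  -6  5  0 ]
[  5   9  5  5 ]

Expand along column 4 (it has 3 zeros):
  + (5) · M_44   where M_44 = det([6 -8 4; -7 -9 0; -2 -6 5]) = -454
det = (+1)·(5)·(-454) = -2270

-2270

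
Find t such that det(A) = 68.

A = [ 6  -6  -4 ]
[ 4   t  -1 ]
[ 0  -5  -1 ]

t = -7

Expanding along the row containing t, det(A) is linear in t: det(A) = (-6)·t + (26).
Set (-6)·t + (26) = 68  ⇒  (-6)·t = 42  ⇒  t = -7.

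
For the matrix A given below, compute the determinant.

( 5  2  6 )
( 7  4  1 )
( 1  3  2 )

|A| = 101

Expand along column 1:
  + 5 · |4 1; 3 2| = 5·(8 − 3) = 25
  − 7 · |2 6; 3 2| = −7·(4 − 18) = 98
  + 1 · |2 6; 4 1| = 1·(2 − 24) = -22
Sum: (25) + (98) + (-22) = 101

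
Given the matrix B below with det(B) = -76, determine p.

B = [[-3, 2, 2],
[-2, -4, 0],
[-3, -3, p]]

-4

Expanding along the column containing p, det(B) is linear in p: det(B) = (16)·p + (-12).
Set (16)·p + (-12) = -76  ⇒  (16)·p = -64  ⇒  p = -4.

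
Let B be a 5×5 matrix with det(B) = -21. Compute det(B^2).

441

det(B^2) = (det B)^2 = (-21)^2 = 441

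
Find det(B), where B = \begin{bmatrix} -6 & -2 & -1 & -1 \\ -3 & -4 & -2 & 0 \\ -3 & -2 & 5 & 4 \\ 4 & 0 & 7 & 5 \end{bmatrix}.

det(B) = -102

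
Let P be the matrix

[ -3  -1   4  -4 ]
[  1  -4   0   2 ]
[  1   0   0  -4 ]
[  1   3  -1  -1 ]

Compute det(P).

|P| = 50

Expand along row 3 (it has 2 zeros):
  + (1) · M_31   where M_31 = det([-1 4 -4; -4 0 2; 3 -1 -1]) = -10
  − (-4) · M_34   where M_34 = det([-3 -1 4; 1 -4 0; 1 3 -1]) = 15
det = (+1)·(1)·(-10) + (-1)·(-4)·(15) = 50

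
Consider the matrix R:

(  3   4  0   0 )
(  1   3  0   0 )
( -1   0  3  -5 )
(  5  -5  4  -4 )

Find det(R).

R is block lower-triangular with a 2×2 block and a 2×2 block on the diagonal, so its determinant equals the product of the determinants of the diagonal blocks.
det of the 2×2 block = 5
det of the 2×2 block = 8
det = (5)·(8) = 40

The determinant is 40.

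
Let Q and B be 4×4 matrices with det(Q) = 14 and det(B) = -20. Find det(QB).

det(QB) = det(Q)·det(B) = (14)·(-20) = -280

The determinant is -280.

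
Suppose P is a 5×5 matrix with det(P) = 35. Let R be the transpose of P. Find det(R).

det(Pᵀ) = det(P).
det(R) = (1)·(35) = 35

35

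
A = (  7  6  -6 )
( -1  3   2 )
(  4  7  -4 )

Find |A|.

det(A) = -44

Expand along column 1:
  + 7 · |3 2; 7 -4| = 7·(-12 − 14) = -182
  − (-1) · |6 -6; 7 -4| = −(-1)·(-24 − (-42)) = 18
  + 4 · |6 -6; 3 2| = 4·(12 − (-18)) = 120
Sum: (-182) + (18) + (120) = -44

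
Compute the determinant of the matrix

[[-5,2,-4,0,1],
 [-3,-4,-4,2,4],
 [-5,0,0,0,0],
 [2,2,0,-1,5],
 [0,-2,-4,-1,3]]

Expand along row 3 (it has 4 zeros):
  + (-5) · M_31   where M_31 = det([2 -4 0 1; -4 -4 2 4; 2 0 -1 5; -2 -4 -1 3]) = -336
det = (+1)·(-5)·(-336) = 1680

1680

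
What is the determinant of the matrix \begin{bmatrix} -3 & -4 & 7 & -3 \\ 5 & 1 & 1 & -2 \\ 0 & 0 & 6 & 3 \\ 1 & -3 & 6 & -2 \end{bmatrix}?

The determinant is 309.

Expand along row 3 (it has 2 zeros):
  + (6) · M_33   where M_33 = det([-3 -4 -3; 5 1 -2; 1 -3 -2]) = 40
  − (3) · M_34   where M_34 = det([-3 -4 7; 5 1 1; 1 -3 6]) = -23
det = (+1)·(6)·(40) + (-1)·(3)·(-23) = 309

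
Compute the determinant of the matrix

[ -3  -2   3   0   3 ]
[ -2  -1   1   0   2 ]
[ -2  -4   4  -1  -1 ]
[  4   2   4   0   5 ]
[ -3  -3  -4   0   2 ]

The determinant is -84.

Expand along column 4 (it has 4 zeros):
  − (-1) · M_34   where M_34 = det([-3 -2 3 3; -2 -1 1 2; 4 2 4 5; -3 -3 -4 2]) = -84
det = (-1)·(-1)·(-84) = -84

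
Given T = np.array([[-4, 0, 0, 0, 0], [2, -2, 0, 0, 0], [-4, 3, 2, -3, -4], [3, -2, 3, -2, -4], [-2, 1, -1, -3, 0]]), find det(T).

|T| = 64

T is block lower-triangular with a 2×2 block and a 3×3 block on the diagonal, so its determinant equals the product of the determinants of the diagonal blocks.
det of the 2×2 block = 8
det of the 3×3 block = 8
det = (8)·(8) = 64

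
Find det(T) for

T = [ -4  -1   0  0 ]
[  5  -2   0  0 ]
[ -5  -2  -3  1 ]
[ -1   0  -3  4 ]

T is block lower-triangular with a 2×2 block and a 2×2 block on the diagonal, so its determinant equals the product of the determinants of the diagonal blocks.
det of the 2×2 block = 13
det of the 2×2 block = -9
det = (13)·(-9) = -117

The determinant is -117.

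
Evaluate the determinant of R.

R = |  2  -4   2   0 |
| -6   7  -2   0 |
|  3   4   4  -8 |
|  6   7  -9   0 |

det(R) = -16

Expand along column 4 (it has 3 zeros):
  − (-8) · M_34   where M_34 = det([2 -4 2; -6 7 -2; 6 7 -9]) = -2
det = (-1)·(-8)·(-2) = -16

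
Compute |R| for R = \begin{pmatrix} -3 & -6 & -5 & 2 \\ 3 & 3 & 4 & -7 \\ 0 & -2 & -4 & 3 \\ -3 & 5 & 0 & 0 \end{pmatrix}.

534

Expand along row 4 (it has 2 zeros):
  − (-3) · M_41   where M_41 = det([-6 -5 2; 3 4 -7; -2 -4 3]) = 63
  + (5) · M_42   where M_42 = det([-3 -5 2; 3 4 -7; 0 -4 3]) = 69
det = (-1)·(-3)·(63) + (+1)·(5)·(69) = 534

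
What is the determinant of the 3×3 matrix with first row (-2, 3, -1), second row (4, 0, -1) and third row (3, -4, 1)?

Expand along row 2:
  − 4 · |3 -1; -4 1| = −4·(3 − 4) = 4
  − (-1) · |-2 3; 3 -4| = −(-1)·(8 − 9) = -1
Sum: (4) + (-1) = 3

3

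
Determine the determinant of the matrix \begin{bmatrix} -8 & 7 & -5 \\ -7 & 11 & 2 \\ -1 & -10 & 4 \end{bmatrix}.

Expand along row 1:
  + (-8) · |11 2; -10 4| = (-8)·(44 − (-20)) = -512
  − 7 · |-7 2; -1 4| = −7·(-28 − (-2)) = 182
  + (-5) · |-7 11; -1 -10| = (-5)·(70 − (-11)) = -405
Sum: (-512) + (182) + (-405) = -735

The determinant is -735.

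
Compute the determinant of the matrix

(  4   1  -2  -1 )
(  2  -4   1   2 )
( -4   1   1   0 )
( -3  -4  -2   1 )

The determinant is -13.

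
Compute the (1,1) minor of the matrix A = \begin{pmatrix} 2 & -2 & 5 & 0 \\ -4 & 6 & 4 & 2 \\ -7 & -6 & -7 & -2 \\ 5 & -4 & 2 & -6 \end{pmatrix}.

Delete row 1 and column 1; the remaining 3×3 submatrix is [6 4 2; -6 -7 -2; -4 2 -6].
Its determinant is 84.

The minor is 84.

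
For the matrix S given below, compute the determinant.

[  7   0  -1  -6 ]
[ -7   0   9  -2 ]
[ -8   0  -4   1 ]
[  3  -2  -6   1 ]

Expand along column 2 (it has 3 zeros):
  + (-2) · M_42   where M_42 = det([7 -1 -6; -7 9 -2; -8 -4 1]) = -616
det = (+1)·(-2)·(-616) = 1232

The determinant is 1232.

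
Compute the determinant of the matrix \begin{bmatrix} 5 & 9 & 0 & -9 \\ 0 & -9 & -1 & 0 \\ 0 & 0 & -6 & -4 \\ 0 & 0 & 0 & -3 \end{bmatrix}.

-810

The matrix is upper triangular, so the determinant is the product of the diagonal entries:
det = (5) · (-9) · (-6) · (-3) = -810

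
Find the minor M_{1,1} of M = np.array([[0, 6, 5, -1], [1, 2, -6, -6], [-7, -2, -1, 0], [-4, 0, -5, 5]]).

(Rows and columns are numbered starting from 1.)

The minor is -130.

Delete row 1 and column 1; the remaining 3×3 submatrix is [2 -6 -6; -2 -1 0; 0 -5 5].
Its determinant is -130.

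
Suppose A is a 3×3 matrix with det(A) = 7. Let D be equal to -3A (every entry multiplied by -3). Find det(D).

det(D) = -189

For a 3×3 matrix, det(-3A) = (-3)^3·det(A) = -27·det(A).
det(D) = (-27)·(7) = -189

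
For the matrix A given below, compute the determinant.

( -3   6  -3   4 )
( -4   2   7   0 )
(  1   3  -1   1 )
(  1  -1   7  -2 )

97

Expand along row 2 (it has 1 zero):
  − (-4) · M_21   where M_21 = det([6 -3 4; 3 -1 1; -1 7 -2]) = 35
  + (2) · M_22   where M_22 = det([-3 -3 4; 1 -1 1; 1 7 -2]) = 38
  − (7) · M_23   where M_23 = det([-3 6 4; 1 3 1; 1 -1 -2]) = 17
det = (-1)·(-4)·(35) + (+1)·(2)·(38) + (-1)·(7)·(17) = 97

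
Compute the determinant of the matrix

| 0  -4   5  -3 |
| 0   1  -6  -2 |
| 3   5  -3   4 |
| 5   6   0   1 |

-292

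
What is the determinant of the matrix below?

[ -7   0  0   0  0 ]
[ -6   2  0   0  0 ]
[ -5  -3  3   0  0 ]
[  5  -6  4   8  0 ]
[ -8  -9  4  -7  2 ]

-672

The matrix is lower triangular, so the determinant is the product of the diagonal entries:
det = (-7) · (2) · (3) · (8) · (2) = -672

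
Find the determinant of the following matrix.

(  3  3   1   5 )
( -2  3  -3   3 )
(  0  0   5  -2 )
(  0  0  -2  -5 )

The matrix is block upper-triangular with a 2×2 block and a 2×2 block on the diagonal, so its determinant equals the product of the determinants of the diagonal blocks.
det of the 2×2 block = 15
det of the 2×2 block = -29
det = (15)·(-29) = -435

-435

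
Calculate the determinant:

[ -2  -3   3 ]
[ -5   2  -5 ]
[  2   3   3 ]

-114

Expand along column 1:
  + (-2) · |2 -5; 3 3| = (-2)·(6 − (-15)) = -42
  − (-5) · |-3 3; 3 3| = −(-5)·(-9 − 9) = -90
  + 2 · |-3 3; 2 -5| = 2·(15 − 6) = 18
Sum: (-42) + (-90) + (18) = -114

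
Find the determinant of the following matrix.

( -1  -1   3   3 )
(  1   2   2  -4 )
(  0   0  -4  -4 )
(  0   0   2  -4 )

The matrix is block upper-triangular with a 2×2 block and a 2×2 block on the diagonal, so its determinant equals the product of the determinants of the diagonal blocks.
det of the 2×2 block = -1
det of the 2×2 block = 24
det = (-1)·(24) = -24

-24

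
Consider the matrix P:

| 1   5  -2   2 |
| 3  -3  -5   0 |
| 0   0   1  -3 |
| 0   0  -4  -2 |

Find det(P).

P is block upper-triangular with a 2×2 block and a 2×2 block on the diagonal, so its determinant equals the product of the determinants of the diagonal blocks.
det of the 2×2 block = -18
det of the 2×2 block = -14
det = (-18)·(-14) = 252

The determinant is 252.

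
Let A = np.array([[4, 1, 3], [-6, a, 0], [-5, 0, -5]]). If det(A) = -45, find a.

Expanding along the column containing a, det(A) is linear in a: det(A) = (-5)·a + (-30).
Set (-5)·a + (-30) = -45  ⇒  (-5)·a = -15  ⇒  a = 3.

a = 3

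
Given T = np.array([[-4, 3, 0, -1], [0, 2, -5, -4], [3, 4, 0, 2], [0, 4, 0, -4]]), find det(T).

|T| = 600

Expand along column 3 (it has 3 zeros):
  − (-5) · M_23   where M_23 = det([-4 3 -1; 3 4 2; 0 4 -4]) = 120
det = (-1)·(-5)·(120) = 600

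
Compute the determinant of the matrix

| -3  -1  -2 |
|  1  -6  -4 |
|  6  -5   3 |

79

Expand along column 1:
  + (-3) · |-6 -4; -5 3| = (-3)·(-18 − 20) = 114
  − 1 · |-1 -2; -5 3| = −1·(-3 − 10) = 13
  + 6 · |-1 -2; -6 -4| = 6·(4 − 12) = -48
Sum: (114) + (13) + (-48) = 79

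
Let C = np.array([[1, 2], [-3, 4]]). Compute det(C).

det(C) = 1·4 − 2·(-3) = 4 − (-6) = 10

The determinant is 10.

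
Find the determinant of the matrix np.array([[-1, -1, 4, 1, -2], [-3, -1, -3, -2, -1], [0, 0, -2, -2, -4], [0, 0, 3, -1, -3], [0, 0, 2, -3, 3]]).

The determinant is -164.

The matrix is block upper-triangular with a 2×2 block and a 3×3 block on the diagonal, so its determinant equals the product of the determinants of the diagonal blocks.
det of the 2×2 block = -2
det of the 3×3 block = 82
det = (-2)·(82) = -164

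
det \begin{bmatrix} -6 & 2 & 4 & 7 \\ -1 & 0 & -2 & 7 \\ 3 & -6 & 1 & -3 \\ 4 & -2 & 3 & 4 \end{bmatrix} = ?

The determinant is 1656.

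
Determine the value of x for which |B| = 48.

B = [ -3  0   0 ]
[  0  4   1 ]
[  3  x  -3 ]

Expanding along the row containing x, det(B) is linear in x: det(B) = (3)·x + (36).
Set (3)·x + (36) = 48  ⇒  (3)·x = 12  ⇒  x = 4.

4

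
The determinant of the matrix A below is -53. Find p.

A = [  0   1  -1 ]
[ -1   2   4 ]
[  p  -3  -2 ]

-8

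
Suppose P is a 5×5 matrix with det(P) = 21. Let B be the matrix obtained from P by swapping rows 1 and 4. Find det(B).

det(B) = -21

Swapping two rows multiplies the determinant by −1.
det(B) = (-1)·(21) = -21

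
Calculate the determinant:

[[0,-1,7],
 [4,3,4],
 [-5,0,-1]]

Expand along column 1:
  − 4 · |-1 7; 0 -1| = −4·(1 − 0) = -4
  + (-5) · |-1 7; 3 4| = (-5)·(-4 − 21) = 125
Sum: (-4) + (125) = 121

121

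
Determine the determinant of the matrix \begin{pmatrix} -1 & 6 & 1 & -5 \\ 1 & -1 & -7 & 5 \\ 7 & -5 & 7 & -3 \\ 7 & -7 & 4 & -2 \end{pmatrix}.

Expand along row 1:
  + (-1) · M_11   where M_11 = det([-1 -7 5; -5 7 -3; -7 4 -2]) = 70
  − (6) · M_12   where M_12 = det([1 -7 5; 7 7 -3; 7 4 -2]) = -58
  + (1) · M_13   where M_13 = det([1 -1 5; 7 -5 -3; 7 -7 -2]) = -74
  − (-5) · M_14   where M_14 = det([1 -1 -7; 7 -5 7; 7 -7 4]) = 106
det = (+1)·(-1)·(70) + (-1)·(6)·(-58) + (+1)·(1)·(-74) + (-1)·(-5)·(106) = 734

The determinant is 734.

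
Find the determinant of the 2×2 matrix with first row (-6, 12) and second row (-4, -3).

66

det = (-6)·(-3) − 12·(-4) = 18 − (-48) = 66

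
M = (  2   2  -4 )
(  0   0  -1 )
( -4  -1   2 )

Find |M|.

6

Expand along row 2:
  − (-1) · |2 2; -4 -1| = −(-1)·(-2 − (-8)) = 6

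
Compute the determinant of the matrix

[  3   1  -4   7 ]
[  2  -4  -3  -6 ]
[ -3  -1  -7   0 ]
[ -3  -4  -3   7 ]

Expand along row 3 (it has 1 zero):
  + (-3) · M_31   where M_31 = det([1 -4 7; -4 -3 -6; -4 -3 7]) = -247
  − (-1) · M_32   where M_32 = det([3 -4 7; 2 -3 -6; -3 -3 7]) = -238
  + (-7) · M_33   where M_33 = det([3 1 7; 2 -4 -6; -3 -4 7]) = -292
det = (+1)·(-3)·(-247) + (-1)·(-1)·(-238) + (+1)·(-7)·(-292) = 2547

2547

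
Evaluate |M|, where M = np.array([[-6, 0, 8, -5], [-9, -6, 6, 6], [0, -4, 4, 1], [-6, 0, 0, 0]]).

|M| = -864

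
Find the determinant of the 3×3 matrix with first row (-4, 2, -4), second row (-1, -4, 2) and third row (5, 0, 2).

Expand along row 3:
  + 5 · |2 -4; -4 2| = 5·(4 − 16) = -60
  + 2 · |-4 2; -1 -4| = 2·(16 − (-2)) = 36
Sum: (-60) + (36) = -24

-24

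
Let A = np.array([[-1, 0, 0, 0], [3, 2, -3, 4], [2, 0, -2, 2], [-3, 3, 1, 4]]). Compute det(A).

det(A) = 14

Expand along row 1 (it has 3 zeros):
  + (-1) · M_11   where M_11 = det([2 -3 4; 0 -2 2; 3 1 4]) = -14
det = (+1)·(-1)·(-14) = 14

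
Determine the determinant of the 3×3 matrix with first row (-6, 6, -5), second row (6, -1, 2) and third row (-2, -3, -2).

Expand along column 1:
  + (-6) · |-1 2; -3 -2| = (-6)·(2 − (-6)) = -48
  − 6 · |6 -5; -3 -2| = −6·(-12 − 15) = 162
  + (-2) · |6 -5; -1 2| = (-2)·(12 − 5) = -14
Sum: (-48) + (162) + (-14) = 100

100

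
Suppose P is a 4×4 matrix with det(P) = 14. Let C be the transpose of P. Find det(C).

The determinant is 14.

det(Pᵀ) = det(P).
det(C) = (1)·(14) = 14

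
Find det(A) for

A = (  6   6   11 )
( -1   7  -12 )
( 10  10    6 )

-592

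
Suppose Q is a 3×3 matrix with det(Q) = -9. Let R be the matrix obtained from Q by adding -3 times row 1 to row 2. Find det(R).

-9

Adding a multiple of one row to another leaves the determinant unchanged.
det(R) = (1)·(-9) = -9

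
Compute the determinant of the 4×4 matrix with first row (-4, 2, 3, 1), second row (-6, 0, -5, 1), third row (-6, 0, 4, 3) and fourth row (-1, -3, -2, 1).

The determinant is -56.

Expand along column 2 (it has 2 zeros):
  − (2) · M_12   where M_12 = det([-6 -5 1; -6 4 3; -1 -2 1]) = -59
  + (-3) · M_42   where M_42 = det([-4 3 1; -6 -5 1; -6 4 3]) = 58
det = (-1)·(2)·(-59) + (+1)·(-3)·(58) = -56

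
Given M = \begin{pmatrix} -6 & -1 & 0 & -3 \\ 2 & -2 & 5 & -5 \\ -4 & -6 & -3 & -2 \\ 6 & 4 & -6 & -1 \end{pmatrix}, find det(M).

Expand along row 1 (it has 1 zero):
  + (-6) · M_11   where M_11 = det([-2 5 -5; -6 -3 -2; 4 -6 -1]) = -292
  − (-1) · M_12   where M_12 = det([2 5 -5; -4 -3 -2; 6 -6 -1]) = -308
  − (-3) · M_14   where M_14 = det([2 -2 5; -4 -6 -3; 6 4 -6]) = 280
det = (+1)·(-6)·(-292) + (-1)·(-1)·(-308) + (-1)·(-3)·(280) = 2284

|M| = 2284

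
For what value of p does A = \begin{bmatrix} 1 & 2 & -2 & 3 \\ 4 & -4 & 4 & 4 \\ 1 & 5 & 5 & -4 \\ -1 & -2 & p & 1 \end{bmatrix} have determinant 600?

-8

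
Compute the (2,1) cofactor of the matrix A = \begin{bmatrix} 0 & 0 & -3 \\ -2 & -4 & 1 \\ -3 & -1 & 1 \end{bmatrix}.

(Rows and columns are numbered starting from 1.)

3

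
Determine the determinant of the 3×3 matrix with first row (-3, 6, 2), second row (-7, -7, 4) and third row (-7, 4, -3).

-463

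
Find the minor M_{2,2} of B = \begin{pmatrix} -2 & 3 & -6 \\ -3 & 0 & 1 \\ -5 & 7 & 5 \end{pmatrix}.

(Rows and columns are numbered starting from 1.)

Delete row 2 and column 2; the remaining 2×2 submatrix is [-2 -6; -5 5].
Its determinant is (-2)·5 − (-6)·(-5) = -40.

-40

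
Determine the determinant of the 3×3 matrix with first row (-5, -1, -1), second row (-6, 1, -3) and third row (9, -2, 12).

Expand along row 1:
  + (-5) · |1 -3; -2 12| = (-5)·(12 − 6) = -30
  − (-1) · |-6 -3; 9 12| = −(-1)·(-72 − (-27)) = -45
  + (-1) · |-6 1; 9 -2| = (-1)·(12 − 9) = -3
Sum: (-30) + (-45) + (-3) = -78

-78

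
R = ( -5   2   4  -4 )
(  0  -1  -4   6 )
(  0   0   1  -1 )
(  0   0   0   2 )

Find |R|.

det(R) = 10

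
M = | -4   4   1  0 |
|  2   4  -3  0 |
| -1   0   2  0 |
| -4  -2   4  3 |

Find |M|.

det(M) = -96

Expand along column 4 (it has 3 zeros):
  + (3) · M_44   where M_44 = det([-4 4 1; 2 4 -3; -1 0 2]) = -32
det = (+1)·(3)·(-32) = -96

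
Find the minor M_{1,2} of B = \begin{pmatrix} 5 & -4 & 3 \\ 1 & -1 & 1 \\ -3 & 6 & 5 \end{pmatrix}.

Delete row 1 and column 2; the remaining 2×2 submatrix is [1 1; -3 5].
Its determinant is 1·5 − 1·(-3) = 8.

8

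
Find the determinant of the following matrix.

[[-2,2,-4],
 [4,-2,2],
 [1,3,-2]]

The determinant is -32.

Expand along row 1:
  + (-2) · |-2 2; 3 -2| = (-2)·(4 − 6) = 4
  − 2 · |4 2; 1 -2| = −2·(-8 − 2) = 20
  + (-4) · |4 -2; 1 3| = (-4)·(12 − (-2)) = -56
Sum: (4) + (20) + (-56) = -32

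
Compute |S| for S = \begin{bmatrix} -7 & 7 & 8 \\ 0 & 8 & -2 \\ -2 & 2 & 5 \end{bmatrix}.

Expand along row 2:
  + 8 · |-7 8; -2 5| = 8·(-35 − (-16)) = -152
  − (-2) · |-7 7; -2 2| = −(-2)·(-14 − (-14)) = 0
Sum: (-152) + (0) = -152

-152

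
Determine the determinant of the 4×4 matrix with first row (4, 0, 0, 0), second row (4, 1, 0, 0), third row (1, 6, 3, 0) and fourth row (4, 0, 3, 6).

The matrix is lower triangular, so the determinant is the product of the diagonal entries:
det = (4) · (1) · (3) · (6) = 72

72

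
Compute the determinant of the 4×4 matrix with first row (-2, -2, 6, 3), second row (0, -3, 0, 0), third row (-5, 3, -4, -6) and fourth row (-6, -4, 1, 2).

The determinant is -579.

Expand along row 2 (it has 3 zeros):
  + (-3) · M_22   where M_22 = det([-2 6 3; -5 -4 -6; -6 1 2]) = 193
det = (+1)·(-3)·(193) = -579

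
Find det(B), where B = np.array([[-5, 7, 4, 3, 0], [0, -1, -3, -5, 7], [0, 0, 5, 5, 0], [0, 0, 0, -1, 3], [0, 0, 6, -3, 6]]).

The determinant is 525.

B is block upper-triangular with a 2×2 block and a 3×3 block on the diagonal, so its determinant equals the product of the determinants of the diagonal blocks.
det of the 2×2 block = 5
det of the 3×3 block = 105
det = (5)·(105) = 525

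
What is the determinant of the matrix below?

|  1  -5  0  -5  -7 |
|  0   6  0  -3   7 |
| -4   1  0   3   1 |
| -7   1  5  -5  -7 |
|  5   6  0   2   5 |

Expand along column 3 (it has 4 zeros):
  − (5) · M_43   where M_43 = det([1 -5 -5 -7; 0 6 -3 7; -4 1 3 1; 5 6 2 5]) = 623
det = (-1)·(5)·(623) = -3115

The determinant is -3115.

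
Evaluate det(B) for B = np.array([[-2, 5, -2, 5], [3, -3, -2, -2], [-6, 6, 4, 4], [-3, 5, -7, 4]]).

Expand along row 1:
  + (-2) · M_11   where M_11 = det([-3 -2 -2; 6 4 4; 5 -7 4]) = 0
  − (5) · M_12   where M_12 = det([3 -2 -2; -6 4 4; -3 -7 4]) = 0
  + (-2) · M_13   where M_13 = det([3 -3 -2; -6 6 4; -3 5 4]) = 0
  − (5) · M_14   where M_14 = det([3 -3 -2; -6 6 4; -3 5 -7]) = 0
det = (+1)·(-2)·(0) + (-1)·(5)·(0) + (+1)·(-2)·(0) + (-1)·(5)·(0) = 0

det(B) = 0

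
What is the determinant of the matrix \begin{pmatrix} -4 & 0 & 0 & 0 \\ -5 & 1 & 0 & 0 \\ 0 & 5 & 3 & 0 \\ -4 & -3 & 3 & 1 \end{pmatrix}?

-12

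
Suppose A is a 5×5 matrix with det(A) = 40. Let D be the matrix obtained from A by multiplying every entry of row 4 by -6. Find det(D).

-240

Scaling one row by -6 multiplies the determinant by -6.
det(D) = (-6)·(40) = -240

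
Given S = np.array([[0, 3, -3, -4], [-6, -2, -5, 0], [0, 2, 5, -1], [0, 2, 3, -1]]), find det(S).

The determinant is 60.

Expand along column 1 (it has 3 zeros):
  − (-6) · M_21   where M_21 = det([3 -3 -4; 2 5 -1; 2 3 -1]) = 10
det = (-1)·(-6)·(10) = 60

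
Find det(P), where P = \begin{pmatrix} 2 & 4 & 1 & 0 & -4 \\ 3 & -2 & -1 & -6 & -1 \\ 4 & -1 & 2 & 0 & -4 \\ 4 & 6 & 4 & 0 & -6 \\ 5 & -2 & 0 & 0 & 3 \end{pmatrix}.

Expand along column 4 (it has 4 zeros):
  + (-6) · M_24   where M_24 = det([2 4 1 -4; 4 -1 2 -4; 4 6 4 -6; 5 -2 0 3]) = -326
det = (+1)·(-6)·(-326) = 1956

|P| = 1956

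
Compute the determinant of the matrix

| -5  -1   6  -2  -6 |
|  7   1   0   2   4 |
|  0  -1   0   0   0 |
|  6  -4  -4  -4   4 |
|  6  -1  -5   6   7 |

Expand along row 3 (it has 4 zeros):
  − (-1) · M_32   where M_32 = det([-5 6 -2 -6; 7 0 2 4; 6 -4 -4 4; 6 -5 6 7]) = 0
det = (-1)·(-1)·(0) = 0

0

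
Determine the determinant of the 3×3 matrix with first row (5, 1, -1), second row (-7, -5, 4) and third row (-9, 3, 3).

Expand along column 1:
  + 5 · |-5 4; 3 3| = 5·(-15 − 12) = -135
  − (-7) · |1 -1; 3 3| = −(-7)·(3 − (-3)) = 42
  + (-9) · |1 -1; -5 4| = (-9)·(4 − 5) = 9
Sum: (-135) + (42) + (9) = -84

-84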